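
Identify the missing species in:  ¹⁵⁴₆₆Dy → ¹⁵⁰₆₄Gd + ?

Conserve mass number: 154 = 150 + A, so A = 4.
Conserve atomic number: 66 = 64 + Z, so Z = 2.
A = 4 and Z = 2 is ⁴₂He — an alpha particle.

alpha particle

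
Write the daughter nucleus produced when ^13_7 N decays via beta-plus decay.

Beta-plus decay: mass number changes by +0, atomic number by -1.
A: 13 = 13; Z: 7 − 1 = 6.
Z = 6 is carbon, so the daughter is ^13_6 C.

C-13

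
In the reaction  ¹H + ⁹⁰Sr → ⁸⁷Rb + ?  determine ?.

alpha particle

Conserve mass number: 1 + 90 = 87 + A, so A = 4.
Conserve atomic number: 1 + 38 = 37 + Z, so Z = 2.
A = 4 and Z = 2 is ⁴He — an alpha particle.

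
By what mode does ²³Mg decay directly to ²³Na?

beta-plus decay or electron capture

ΔA = 23 − 23 = 0; ΔZ = 11 − 12 = -1.
A is unchanged and Z drops by 1 — a proton has become a neutron (β⁺ emission or electron capture).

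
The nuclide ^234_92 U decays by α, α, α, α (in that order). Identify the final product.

Start: (A, Z) = (234, 92).
After α: (230, 90).
After α: (226, 88).
After α: (222, 86).
After α: (218, 84).
Z = 84 is polonium.

Po-218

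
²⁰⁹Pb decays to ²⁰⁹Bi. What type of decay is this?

beta-minus decay

ΔA = 209 − 209 = 0; ΔZ = 83 − 82 = +1.
A is unchanged and Z rises by 1 — a neutron has become a proton (β⁻ decay).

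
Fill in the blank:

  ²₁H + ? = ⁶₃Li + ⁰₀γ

alpha particle

Conserve mass number: 2 + A = 6 + 0, so A = 4.
Conserve atomic number: 1 + Z = 3 + 0, so Z = 2.
A = 4 and Z = 2 is ⁴₂He — an alpha particle.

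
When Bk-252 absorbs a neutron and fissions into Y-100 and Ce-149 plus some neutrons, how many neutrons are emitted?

4

Conserve mass number: 253 = 100 + 149 + k, so k = 253 − 249 = 4.
Check atomic number: 97 = 39 + 58 + 0 = 97. ✓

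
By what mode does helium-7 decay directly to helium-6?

ΔA = 6 − 7 = -1; ΔZ = 2 − 2 = +0.
A drops by 1 with Z unchanged — a neutron was emitted.

neutron emission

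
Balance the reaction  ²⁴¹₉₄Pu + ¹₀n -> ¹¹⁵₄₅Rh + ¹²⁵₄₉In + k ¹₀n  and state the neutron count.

2

Conserve mass number: 242 = 115 + 125 + k, so k = 242 − 240 = 2.
Check atomic number: 94 = 45 + 49 + 0 = 94. ✓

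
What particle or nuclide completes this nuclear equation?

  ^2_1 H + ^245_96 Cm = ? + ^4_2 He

Am-243

Conserve mass number: 2 + 245 = A + 4, so A = 243.
Conserve atomic number: 1 + 96 = Z + 2, so Z = 95.
Z = 95 is americium, so the species is ^243_95 Am.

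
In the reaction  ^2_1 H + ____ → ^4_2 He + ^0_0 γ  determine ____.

Conserve mass number: 2 + A = 4 + 0, so A = 2.
Conserve atomic number: 1 + Z = 2 + 0, so Z = 1.
A = 2 and Z = 1 is ^2_1 H — a deuteron.

deuteron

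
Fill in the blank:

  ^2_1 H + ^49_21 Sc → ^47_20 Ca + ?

alpha particle

Conserve mass number: 2 + 49 = 47 + A, so A = 4.
Conserve atomic number: 1 + 21 = 20 + Z, so Z = 2.
A = 4 and Z = 2 is ^4_2 He — an alpha particle.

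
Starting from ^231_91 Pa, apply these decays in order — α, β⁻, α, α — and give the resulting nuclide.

Rn-219

Start: (A, Z) = (231, 91).
After α: (227, 89).
After β⁻: (227, 90).
After α: (223, 88).
After α: (219, 86).
Z = 86 is radon.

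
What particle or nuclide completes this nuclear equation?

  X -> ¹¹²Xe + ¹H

Conserve mass number: A = 112 + 1, so A = 113.
Conserve atomic number: Z = 54 + 1, so Z = 55.
Z = 55 is caesium, so the species is ¹¹³Cs.

Cs-113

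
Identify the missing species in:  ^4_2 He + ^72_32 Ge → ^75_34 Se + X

neutron

Conserve mass number: 4 + 72 = 75 + A, so A = 1.
Conserve atomic number: 2 + 32 = 34 + Z, so Z = 0.
A = 1 and Z = 0 is ^1_0 n — a neutron.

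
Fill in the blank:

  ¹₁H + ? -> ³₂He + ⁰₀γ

Conserve mass number: 1 + A = 3 + 0, so A = 2.
Conserve atomic number: 1 + Z = 2 + 0, so Z = 1.
A = 2 and Z = 1 is ²₁H — a deuteron.

deuteron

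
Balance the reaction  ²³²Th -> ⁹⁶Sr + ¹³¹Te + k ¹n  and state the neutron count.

5

Conserve mass number: 232 = 96 + 131 + k, so k = 232 − 227 = 5.
Check atomic number: 90 = 38 + 52 + 0 = 90. ✓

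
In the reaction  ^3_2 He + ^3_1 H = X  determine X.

Li-6

Conserve mass number: 3 + 3 = A, so A = 6.
Conserve atomic number: 2 + 1 = Z, so Z = 3.
Z = 3 is lithium, so the species is ^6_3 Li.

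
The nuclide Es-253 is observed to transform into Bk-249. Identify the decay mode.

alpha decay

ΔA = 249 − 253 = -4; ΔZ = 97 − 99 = -2.
A drops by 4 and Z drops by 2 — the signature of alpha emission.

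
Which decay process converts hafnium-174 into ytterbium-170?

alpha decay

ΔA = 170 − 174 = -4; ΔZ = 70 − 72 = -2.
A drops by 4 and Z drops by 2 — the signature of alpha emission.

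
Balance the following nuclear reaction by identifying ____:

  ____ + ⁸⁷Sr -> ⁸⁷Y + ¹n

proton

Conserve mass number: A + 87 = 87 + 1, so A = 1.
Conserve atomic number: Z + 38 = 39 + 0, so Z = 1.
A = 1 and Z = 1 is ¹H — a proton.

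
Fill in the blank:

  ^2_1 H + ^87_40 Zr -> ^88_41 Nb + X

Conserve mass number: 2 + 87 = 88 + A, so A = 1.
Conserve atomic number: 1 + 40 = 41 + Z, so Z = 0.
A = 1 and Z = 0 is ^1_0 n — a neutron.

neutron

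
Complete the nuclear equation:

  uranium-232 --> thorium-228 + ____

alpha particle

Conserve mass number: 232 = 228 + A, so A = 4.
Conserve atomic number: 92 = 90 + Z, so Z = 2.
A = 4 and Z = 2 is helium-4 — an alpha particle.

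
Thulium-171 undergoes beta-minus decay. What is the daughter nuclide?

Beta-minus decay: mass number changes by +0, atomic number by +1.
A: 171 = 171; Z: 69 + 1 = 70.
Z = 70 is ytterbium, so the daughter is ytterbium-171.

Yb-171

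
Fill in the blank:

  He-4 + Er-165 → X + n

Conserve mass number: 4 + 165 = A + 1, so A = 168.
Conserve atomic number: 2 + 68 = Z + 0, so Z = 70.
Z = 70 is ytterbium, so the species is Yb-168.

Yb-168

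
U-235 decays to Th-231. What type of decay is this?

ΔA = 231 − 235 = -4; ΔZ = 90 − 92 = -2.
A drops by 4 and Z drops by 2 — the signature of alpha emission.

alpha decay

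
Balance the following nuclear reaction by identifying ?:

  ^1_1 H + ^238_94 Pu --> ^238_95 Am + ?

neutron

Conserve mass number: 1 + 238 = 238 + A, so A = 1.
Conserve atomic number: 1 + 94 = 95 + Z, so Z = 0.
A = 1 and Z = 0 is ^1_0 n — a neutron.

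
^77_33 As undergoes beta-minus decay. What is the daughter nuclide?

Se-77

Beta-minus decay: mass number changes by +0, atomic number by +1.
A: 77 = 77; Z: 33 + 1 = 34.
Z = 34 is selenium, so the daughter is ^77_34 Se.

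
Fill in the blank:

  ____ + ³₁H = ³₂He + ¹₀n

proton

Conserve mass number: A + 3 = 3 + 1, so A = 1.
Conserve atomic number: Z + 1 = 2 + 0, so Z = 1.
A = 1 and Z = 1 is ¹₁H — a proton.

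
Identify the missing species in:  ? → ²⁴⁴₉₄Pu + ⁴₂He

Cm-248

Conserve mass number: A = 244 + 4, so A = 248.
Conserve atomic number: Z = 94 + 2, so Z = 96.
Z = 96 is curium, so the species is ²⁴⁸₉₆Cm.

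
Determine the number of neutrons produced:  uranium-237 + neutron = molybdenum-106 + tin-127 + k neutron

Conserve mass number: 238 = 106 + 127 + k, so k = 238 − 233 = 5.
Check atomic number: 92 = 42 + 50 + 0 = 92. ✓

5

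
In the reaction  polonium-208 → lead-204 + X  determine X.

alpha particle

Conserve mass number: 208 = 204 + A, so A = 4.
Conserve atomic number: 84 = 82 + Z, so Z = 2.
A = 4 and Z = 2 is helium-4 — an alpha particle.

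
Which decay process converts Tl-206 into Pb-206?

beta-minus decay

ΔA = 206 − 206 = 0; ΔZ = 82 − 81 = +1.
A is unchanged and Z rises by 1 — a neutron has become a proton (β⁻ decay).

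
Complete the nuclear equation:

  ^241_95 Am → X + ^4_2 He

Np-237

Conserve mass number: 241 = A + 4, so A = 237.
Conserve atomic number: 95 = Z + 2, so Z = 93.
Z = 93 is neptunium, so the species is ^237_93 Np.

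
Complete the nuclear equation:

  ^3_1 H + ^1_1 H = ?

He-4

Conserve mass number: 3 + 1 = A, so A = 4.
Conserve atomic number: 1 + 1 = Z, so Z = 2.
A = 4 and Z = 2 is ^4_2 He — an alpha particle.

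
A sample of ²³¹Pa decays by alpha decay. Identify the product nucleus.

Alpha decay: mass number changes by -4, atomic number by -2.
A: 231 − 4 = 227; Z: 91 − 2 = 89.
Z = 89 is actinium, so the daughter is ²²⁷Ac.

Ac-227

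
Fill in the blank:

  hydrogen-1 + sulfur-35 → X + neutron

Cl-35

Conserve mass number: 1 + 35 = A + 1, so A = 35.
Conserve atomic number: 1 + 16 = Z + 0, so Z = 17.
Z = 17 is chlorine, so the species is chlorine-35.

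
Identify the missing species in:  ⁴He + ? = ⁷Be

He-3

Conserve mass number: 4 + A = 7, so A = 3.
Conserve atomic number: 2 + Z = 4, so Z = 2.
Z = 2 is helium, so the species is ³He.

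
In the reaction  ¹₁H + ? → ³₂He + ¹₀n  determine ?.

triton

Conserve mass number: 1 + A = 3 + 1, so A = 3.
Conserve atomic number: 1 + Z = 2 + 0, so Z = 1.
A = 3 and Z = 1 is ³₁H — a triton.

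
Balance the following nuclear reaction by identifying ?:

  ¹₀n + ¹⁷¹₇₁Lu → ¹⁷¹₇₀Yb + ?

Conserve mass number: 1 + 171 = 171 + A, so A = 1.
Conserve atomic number: 0 + 71 = 70 + Z, so Z = 1.
A = 1 and Z = 1 is ¹₁H — a proton.

proton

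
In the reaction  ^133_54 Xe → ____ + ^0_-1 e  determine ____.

Cs-133

Conserve mass number: 133 = A + 0, so A = 133.
Conserve atomic number: 54 = Z − 1, so Z = 55.
Z = 55 is caesium, so the species is ^133_55 Cs.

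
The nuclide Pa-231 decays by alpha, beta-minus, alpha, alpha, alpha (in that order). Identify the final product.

Po-215

Start: (A, Z) = (231, 91).
After α: (227, 89).
After β⁻: (227, 90).
After α: (223, 88).
After α: (219, 86).
After α: (215, 84).
Z = 84 is polonium.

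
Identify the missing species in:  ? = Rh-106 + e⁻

Ru-106

Conserve mass number: A = 106 + 0, so A = 106.
Conserve atomic number: Z = 45 − 1, so Z = 44.
Z = 44 is ruthenium, so the species is Ru-106.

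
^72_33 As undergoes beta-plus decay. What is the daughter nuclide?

Beta-plus decay: mass number changes by +0, atomic number by -1.
A: 72 = 72; Z: 33 − 1 = 32.
Z = 32 is germanium, so the daughter is ^72_32 Ge.

Ge-72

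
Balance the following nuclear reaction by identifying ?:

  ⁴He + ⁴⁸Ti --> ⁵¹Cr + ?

neutron

Conserve mass number: 4 + 48 = 51 + A, so A = 1.
Conserve atomic number: 2 + 22 = 24 + Z, so Z = 0.
A = 1 and Z = 0 is ¹n — a neutron.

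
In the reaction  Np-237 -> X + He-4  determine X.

Pa-233

Conserve mass number: 237 = A + 4, so A = 233.
Conserve atomic number: 93 = Z + 2, so Z = 91.
Z = 91 is protactinium, so the species is Pa-233.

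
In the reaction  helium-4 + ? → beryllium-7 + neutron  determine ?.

Conserve mass number: 4 + A = 7 + 1, so A = 4.
Conserve atomic number: 2 + Z = 4 + 0, so Z = 2.
A = 4 and Z = 2 is helium-4 — an alpha particle.

alpha particle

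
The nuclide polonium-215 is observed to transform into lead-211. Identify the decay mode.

alpha decay

ΔA = 211 − 215 = -4; ΔZ = 82 − 84 = -2.
A drops by 4 and Z drops by 2 — the signature of alpha emission.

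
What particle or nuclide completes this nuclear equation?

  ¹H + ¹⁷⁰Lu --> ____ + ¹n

Hf-170

Conserve mass number: 1 + 170 = A + 1, so A = 170.
Conserve atomic number: 1 + 71 = Z + 0, so Z = 72.
Z = 72 is hafnium, so the species is ¹⁷⁰Hf.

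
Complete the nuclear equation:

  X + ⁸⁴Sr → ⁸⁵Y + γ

proton

Conserve mass number: A + 84 = 85 + 0, so A = 1.
Conserve atomic number: Z + 38 = 39 + 0, so Z = 1.
A = 1 and Z = 1 is ¹H — a proton.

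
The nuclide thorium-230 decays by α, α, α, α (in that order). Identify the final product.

Pb-214

Start: (A, Z) = (230, 90).
After α: (226, 88).
After α: (222, 86).
After α: (218, 84).
After α: (214, 82).
Z = 82 is lead.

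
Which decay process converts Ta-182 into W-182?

ΔA = 182 − 182 = 0; ΔZ = 74 − 73 = +1.
A is unchanged and Z rises by 1 — a neutron has become a proton (β⁻ decay).

beta-minus decay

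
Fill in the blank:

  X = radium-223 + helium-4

Th-227

Conserve mass number: A = 223 + 4, so A = 227.
Conserve atomic number: Z = 88 + 2, so Z = 90.
Z = 90 is thorium, so the species is thorium-227.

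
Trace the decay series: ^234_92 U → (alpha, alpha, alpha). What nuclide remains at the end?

Rn-222

Start: (A, Z) = (234, 92).
After α: (230, 90).
After α: (226, 88).
After α: (222, 86).
Z = 86 is radon.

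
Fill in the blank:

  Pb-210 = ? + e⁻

Conserve mass number: 210 = A + 0, so A = 210.
Conserve atomic number: 82 = Z − 1, so Z = 83.
Z = 83 is bismuth, so the species is Bi-210.

Bi-210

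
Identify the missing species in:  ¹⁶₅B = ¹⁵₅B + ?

neutron

Conserve mass number: 16 = 15 + A, so A = 1.
Conserve atomic number: 5 = 5 + Z, so Z = 0.
A = 1 and Z = 0 is ¹₀n — a neutron.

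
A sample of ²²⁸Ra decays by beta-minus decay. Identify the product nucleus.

Ac-228

Beta-minus decay: mass number changes by +0, atomic number by +1.
A: 228 = 228; Z: 88 + 1 = 89.
Z = 89 is actinium, so the daughter is ²²⁸Ac.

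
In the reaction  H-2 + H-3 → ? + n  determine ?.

Conserve mass number: 2 + 3 = A + 1, so A = 4.
Conserve atomic number: 1 + 1 = Z + 0, so Z = 2.
A = 4 and Z = 2 is He-4 — an alpha particle.

He-4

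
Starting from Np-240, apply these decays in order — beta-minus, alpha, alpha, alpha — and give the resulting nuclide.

Start: (A, Z) = (240, 93).
After β⁻: (240, 94).
After α: (236, 92).
After α: (232, 90).
After α: (228, 88).
Z = 88 is radium.

Ra-228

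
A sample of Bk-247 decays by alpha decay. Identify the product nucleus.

Am-243

Alpha decay: mass number changes by -4, atomic number by -2.
A: 247 − 4 = 243; Z: 97 − 2 = 95.
Z = 95 is americium, so the daughter is Am-243.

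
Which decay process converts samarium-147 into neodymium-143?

alpha decay

ΔA = 143 − 147 = -4; ΔZ = 60 − 62 = -2.
A drops by 4 and Z drops by 2 — the signature of alpha emission.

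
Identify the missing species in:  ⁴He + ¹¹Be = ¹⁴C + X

Conserve mass number: 4 + 11 = 14 + A, so A = 1.
Conserve atomic number: 2 + 4 = 6 + Z, so Z = 0.
A = 1 and Z = 0 is ¹n — a neutron.

neutron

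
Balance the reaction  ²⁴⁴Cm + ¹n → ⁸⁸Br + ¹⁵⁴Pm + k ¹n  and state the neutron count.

3

Conserve mass number: 245 = 88 + 154 + k, so k = 245 − 242 = 3.
Check atomic number: 96 = 35 + 61 + 0 = 96. ✓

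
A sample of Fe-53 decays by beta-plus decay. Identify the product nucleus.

Beta-plus decay: mass number changes by +0, atomic number by -1.
A: 53 = 53; Z: 26 − 1 = 25.
Z = 25 is manganese, so the daughter is Mn-53.

Mn-53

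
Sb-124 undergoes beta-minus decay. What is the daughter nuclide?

Te-124

Beta-minus decay: mass number changes by +0, atomic number by +1.
A: 124 = 124; Z: 51 + 1 = 52.
Z = 52 is tellurium, so the daughter is Te-124.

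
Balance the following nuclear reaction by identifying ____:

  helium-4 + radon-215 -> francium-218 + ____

proton

Conserve mass number: 4 + 215 = 218 + A, so A = 1.
Conserve atomic number: 2 + 86 = 87 + Z, so Z = 1.
A = 1 and Z = 1 is hydrogen-1 — a proton.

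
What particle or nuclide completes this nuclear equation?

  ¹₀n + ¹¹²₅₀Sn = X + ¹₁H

Conserve mass number: 1 + 112 = A + 1, so A = 112.
Conserve atomic number: 0 + 50 = Z + 1, so Z = 49.
Z = 49 is indium, so the species is ¹¹²₄₉In.

In-112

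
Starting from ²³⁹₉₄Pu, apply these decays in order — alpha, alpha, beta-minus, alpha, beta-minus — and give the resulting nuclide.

Th-227

Start: (A, Z) = (239, 94).
After α: (235, 92).
After α: (231, 90).
After β⁻: (231, 91).
After α: (227, 89).
After β⁻: (227, 90).
Z = 90 is thorium.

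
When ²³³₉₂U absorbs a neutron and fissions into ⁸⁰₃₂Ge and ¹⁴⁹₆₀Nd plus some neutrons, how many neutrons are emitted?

Conserve mass number: 234 = 80 + 149 + k, so k = 234 − 229 = 5.
Check atomic number: 92 = 32 + 60 + 0 = 92. ✓

5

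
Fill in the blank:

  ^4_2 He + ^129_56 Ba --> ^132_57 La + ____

proton

Conserve mass number: 4 + 129 = 132 + A, so A = 1.
Conserve atomic number: 2 + 56 = 57 + Z, so Z = 1.
A = 1 and Z = 1 is ^1_1 H — a proton.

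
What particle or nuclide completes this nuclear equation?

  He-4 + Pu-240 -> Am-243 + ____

proton

Conserve mass number: 4 + 240 = 243 + A, so A = 1.
Conserve atomic number: 2 + 94 = 95 + Z, so Z = 1.
A = 1 and Z = 1 is H-1 — a proton.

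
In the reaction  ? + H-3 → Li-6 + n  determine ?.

Conserve mass number: A + 3 = 6 + 1, so A = 4.
Conserve atomic number: Z + 1 = 3 + 0, so Z = 2.
A = 4 and Z = 2 is He-4 — an alpha particle.

alpha particle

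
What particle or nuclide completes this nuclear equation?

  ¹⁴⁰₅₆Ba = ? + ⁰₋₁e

Conserve mass number: 140 = A + 0, so A = 140.
Conserve atomic number: 56 = Z − 1, so Z = 57.
Z = 57 is lanthanum, so the species is ¹⁴⁰₅₇La.

La-140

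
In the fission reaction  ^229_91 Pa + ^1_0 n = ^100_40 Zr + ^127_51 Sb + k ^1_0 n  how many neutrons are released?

3

Conserve mass number: 230 = 100 + 127 + k, so k = 230 − 227 = 3.
Check atomic number: 91 = 40 + 51 + 0 = 91. ✓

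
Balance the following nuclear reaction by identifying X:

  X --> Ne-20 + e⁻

Conserve mass number: A = 20 + 0, so A = 20.
Conserve atomic number: Z = 10 − 1, so Z = 9.
Z = 9 is fluorine, so the species is F-20.

F-20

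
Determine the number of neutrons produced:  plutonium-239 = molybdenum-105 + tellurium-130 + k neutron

4

Conserve mass number: 239 = 105 + 130 + k, so k = 239 − 235 = 4.
Check atomic number: 94 = 42 + 52 + 0 = 94. ✓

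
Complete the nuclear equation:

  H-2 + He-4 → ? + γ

Li-6

Conserve mass number: 2 + 4 = A + 0, so A = 6.
Conserve atomic number: 1 + 2 = Z + 0, so Z = 3.
Z = 3 is lithium, so the species is Li-6.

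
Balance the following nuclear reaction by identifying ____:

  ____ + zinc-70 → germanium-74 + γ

Conserve mass number: A + 70 = 74 + 0, so A = 4.
Conserve atomic number: Z + 30 = 32 + 0, so Z = 2.
A = 4 and Z = 2 is helium-4 — an alpha particle.

alpha particle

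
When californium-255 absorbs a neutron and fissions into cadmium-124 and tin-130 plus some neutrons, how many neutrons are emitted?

2

Conserve mass number: 256 = 124 + 130 + k, so k = 256 − 254 = 2.
Check atomic number: 98 = 48 + 50 + 0 = 98. ✓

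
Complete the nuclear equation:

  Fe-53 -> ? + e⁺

Mn-53

Conserve mass number: 53 = A + 0, so A = 53.
Conserve atomic number: 26 = Z + 1, so Z = 25.
Z = 25 is manganese, so the species is Mn-53.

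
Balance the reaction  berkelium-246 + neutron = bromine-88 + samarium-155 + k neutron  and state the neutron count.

Conserve mass number: 247 = 88 + 155 + k, so k = 247 − 243 = 4.
Check atomic number: 97 = 35 + 62 + 0 = 97. ✓

4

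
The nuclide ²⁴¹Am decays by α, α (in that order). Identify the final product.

Pa-233

Start: (A, Z) = (241, 95).
After α: (237, 93).
After α: (233, 91).
Z = 91 is protactinium.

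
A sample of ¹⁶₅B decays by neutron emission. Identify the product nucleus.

B-15

Neutron emission: mass number changes by -1, atomic number by +0.
A: 16 − 1 = 15; Z: 5 = 5.
Z = 5 is boron, so the daughter is ¹⁵₅B.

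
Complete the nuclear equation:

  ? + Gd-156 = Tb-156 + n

proton

Conserve mass number: A + 156 = 156 + 1, so A = 1.
Conserve atomic number: Z + 64 = 65 + 0, so Z = 1.
A = 1 and Z = 1 is H-1 — a proton.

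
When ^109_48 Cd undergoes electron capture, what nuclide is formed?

Electron capture: mass number changes by +0, atomic number by -1.
A: 109 = 109; Z: 48 − 1 = 47.
Z = 47 is silver, so the daughter is ^109_47 Ag.

Ag-109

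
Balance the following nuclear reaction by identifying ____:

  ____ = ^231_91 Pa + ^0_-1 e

Th-231

Conserve mass number: A = 231 + 0, so A = 231.
Conserve atomic number: Z = 91 − 1, so Z = 90.
Z = 90 is thorium, so the species is ^231_90 Th.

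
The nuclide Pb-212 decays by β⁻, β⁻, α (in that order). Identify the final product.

Start: (A, Z) = (212, 82).
After β⁻: (212, 83).
After β⁻: (212, 84).
After α: (208, 82).
Z = 82 is lead.

Pb-208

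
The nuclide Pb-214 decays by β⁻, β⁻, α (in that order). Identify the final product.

Pb-210

Start: (A, Z) = (214, 82).
After β⁻: (214, 83).
After β⁻: (214, 84).
After α: (210, 82).
Z = 82 is lead.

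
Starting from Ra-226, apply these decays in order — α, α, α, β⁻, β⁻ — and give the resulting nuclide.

Start: (A, Z) = (226, 88).
After α: (222, 86).
After α: (218, 84).
After α: (214, 82).
After β⁻: (214, 83).
After β⁻: (214, 84).
Z = 84 is polonium.

Po-214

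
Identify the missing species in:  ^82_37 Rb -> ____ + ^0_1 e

Conserve mass number: 82 = A + 0, so A = 82.
Conserve atomic number: 37 = Z + 1, so Z = 36.
Z = 36 is krypton, so the species is ^82_36 Kr.

Kr-82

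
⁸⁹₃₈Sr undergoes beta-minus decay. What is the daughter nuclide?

Y-89

Beta-minus decay: mass number changes by +0, atomic number by +1.
A: 89 = 89; Z: 38 + 1 = 39.
Z = 39 is yttrium, so the daughter is ⁸⁹₃₉Y.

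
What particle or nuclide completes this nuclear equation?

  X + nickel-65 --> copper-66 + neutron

Conserve mass number: A + 65 = 66 + 1, so A = 2.
Conserve atomic number: Z + 28 = 29 + 0, so Z = 1.
A = 2 and Z = 1 is hydrogen-2 — a deuteron.

deuteron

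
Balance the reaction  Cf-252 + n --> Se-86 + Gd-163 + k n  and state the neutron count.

Conserve mass number: 253 = 86 + 163 + k, so k = 253 − 249 = 4.
Check atomic number: 98 = 34 + 64 + 0 = 98. ✓

4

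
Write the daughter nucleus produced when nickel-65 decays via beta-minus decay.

Cu-65

Beta-minus decay: mass number changes by +0, atomic number by +1.
A: 65 = 65; Z: 28 + 1 = 29.
Z = 29 is copper, so the daughter is copper-65.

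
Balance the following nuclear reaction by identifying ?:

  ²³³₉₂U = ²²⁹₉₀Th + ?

alpha particle

Conserve mass number: 233 = 229 + A, so A = 4.
Conserve atomic number: 92 = 90 + Z, so Z = 2.
A = 4 and Z = 2 is ⁴₂He — an alpha particle.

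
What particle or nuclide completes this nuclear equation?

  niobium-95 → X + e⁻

Mo-95

Conserve mass number: 95 = A + 0, so A = 95.
Conserve atomic number: 41 = Z − 1, so Z = 42.
Z = 42 is molybdenum, so the species is molybdenum-95.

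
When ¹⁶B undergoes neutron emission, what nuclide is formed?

B-15

Neutron emission: mass number changes by -1, atomic number by +0.
A: 16 − 1 = 15; Z: 5 = 5.
Z = 5 is boron, so the daughter is ¹⁵B.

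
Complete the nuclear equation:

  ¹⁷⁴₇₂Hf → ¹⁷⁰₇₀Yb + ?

Conserve mass number: 174 = 170 + A, so A = 4.
Conserve atomic number: 72 = 70 + Z, so Z = 2.
A = 4 and Z = 2 is ⁴₂He — an alpha particle.

alpha particle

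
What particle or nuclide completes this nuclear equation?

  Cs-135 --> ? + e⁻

Conserve mass number: 135 = A + 0, so A = 135.
Conserve atomic number: 55 = Z − 1, so Z = 56.
Z = 56 is barium, so the species is Ba-135.

Ba-135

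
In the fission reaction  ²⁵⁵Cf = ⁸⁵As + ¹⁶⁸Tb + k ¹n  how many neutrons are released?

2

Conserve mass number: 255 = 85 + 168 + k, so k = 255 − 253 = 2.
Check atomic number: 98 = 33 + 65 + 0 = 98. ✓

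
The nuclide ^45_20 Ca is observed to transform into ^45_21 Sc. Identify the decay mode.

ΔA = 45 − 45 = 0; ΔZ = 21 − 20 = +1.
A is unchanged and Z rises by 1 — a neutron has become a proton (β⁻ decay).

beta-minus decay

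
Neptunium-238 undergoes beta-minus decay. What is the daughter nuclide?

Beta-minus decay: mass number changes by +0, atomic number by +1.
A: 238 = 238; Z: 93 + 1 = 94.
Z = 94 is plutonium, so the daughter is plutonium-238.

Pu-238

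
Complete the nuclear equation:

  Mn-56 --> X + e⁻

Conserve mass number: 56 = A + 0, so A = 56.
Conserve atomic number: 25 = Z − 1, so Z = 26.
Z = 26 is iron, so the species is Fe-56.

Fe-56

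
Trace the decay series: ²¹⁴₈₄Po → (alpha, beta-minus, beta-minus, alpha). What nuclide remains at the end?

Pb-206

Start: (A, Z) = (214, 84).
After α: (210, 82).
After β⁻: (210, 83).
After β⁻: (210, 84).
After α: (206, 82).
Z = 82 is lead.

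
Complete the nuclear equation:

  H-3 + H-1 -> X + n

He-3

Conserve mass number: 3 + 1 = A + 1, so A = 3.
Conserve atomic number: 1 + 1 = Z + 0, so Z = 2.
Z = 2 is helium, so the species is He-3.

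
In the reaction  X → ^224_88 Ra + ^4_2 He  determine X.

Conserve mass number: A = 224 + 4, so A = 228.
Conserve atomic number: Z = 88 + 2, so Z = 90.
Z = 90 is thorium, so the species is ^228_90 Th.

Th-228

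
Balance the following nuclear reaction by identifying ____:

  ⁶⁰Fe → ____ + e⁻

Conserve mass number: 60 = A + 0, so A = 60.
Conserve atomic number: 26 = Z − 1, so Z = 27.
Z = 27 is cobalt, so the species is ⁶⁰Co.

Co-60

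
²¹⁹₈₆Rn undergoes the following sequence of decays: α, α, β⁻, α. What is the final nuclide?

Tl-207

Start: (A, Z) = (219, 86).
After α: (215, 84).
After α: (211, 82).
After β⁻: (211, 83).
After α: (207, 81).
Z = 81 is thallium.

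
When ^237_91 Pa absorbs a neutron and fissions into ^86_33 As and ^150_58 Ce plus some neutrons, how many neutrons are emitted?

Conserve mass number: 238 = 86 + 150 + k, so k = 238 − 236 = 2.
Check atomic number: 91 = 33 + 58 + 0 = 91. ✓

2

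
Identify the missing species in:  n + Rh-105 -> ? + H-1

Conserve mass number: 1 + 105 = A + 1, so A = 105.
Conserve atomic number: 0 + 45 = Z + 1, so Z = 44.
Z = 44 is ruthenium, so the species is Ru-105.

Ru-105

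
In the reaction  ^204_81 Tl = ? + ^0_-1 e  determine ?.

Conserve mass number: 204 = A + 0, so A = 204.
Conserve atomic number: 81 = Z − 1, so Z = 82.
Z = 82 is lead, so the species is ^204_82 Pb.

Pb-204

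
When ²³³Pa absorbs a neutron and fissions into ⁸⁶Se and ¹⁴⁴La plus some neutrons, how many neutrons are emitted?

Conserve mass number: 234 = 86 + 144 + k, so k = 234 − 230 = 4.
Check atomic number: 91 = 34 + 57 + 0 = 91. ✓

4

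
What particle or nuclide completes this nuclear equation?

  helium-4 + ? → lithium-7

triton

Conserve mass number: 4 + A = 7, so A = 3.
Conserve atomic number: 2 + Z = 3, so Z = 1.
A = 3 and Z = 1 is hydrogen-3 — a triton.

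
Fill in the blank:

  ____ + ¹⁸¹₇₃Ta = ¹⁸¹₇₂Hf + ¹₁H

Conserve mass number: A + 181 = 181 + 1, so A = 1.
Conserve atomic number: Z + 73 = 72 + 1, so Z = 0.
A = 1 and Z = 0 is ¹₀n — a neutron.

neutron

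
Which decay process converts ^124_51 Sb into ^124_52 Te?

ΔA = 124 − 124 = 0; ΔZ = 52 − 51 = +1.
A is unchanged and Z rises by 1 — a neutron has become a proton (β⁻ decay).

beta-minus decay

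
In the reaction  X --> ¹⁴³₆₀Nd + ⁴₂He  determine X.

Sm-147

Conserve mass number: A = 143 + 4, so A = 147.
Conserve atomic number: Z = 60 + 2, so Z = 62.
Z = 62 is samarium, so the species is ¹⁴⁷₆₂Sm.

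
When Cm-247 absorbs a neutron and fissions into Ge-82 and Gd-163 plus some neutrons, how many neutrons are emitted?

3

Conserve mass number: 248 = 82 + 163 + k, so k = 248 − 245 = 3.
Check atomic number: 96 = 32 + 64 + 0 = 96. ✓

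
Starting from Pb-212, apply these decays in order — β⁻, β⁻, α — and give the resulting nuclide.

Pb-208

Start: (A, Z) = (212, 82).
After β⁻: (212, 83).
After β⁻: (212, 84).
After α: (208, 82).
Z = 82 is lead.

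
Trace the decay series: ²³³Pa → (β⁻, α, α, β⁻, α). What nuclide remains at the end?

Fr-221

Start: (A, Z) = (233, 91).
After β⁻: (233, 92).
After α: (229, 90).
After α: (225, 88).
After β⁻: (225, 89).
After α: (221, 87).
Z = 87 is francium.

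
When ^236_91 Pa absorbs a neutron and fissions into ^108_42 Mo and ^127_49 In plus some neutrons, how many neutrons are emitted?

Conserve mass number: 237 = 108 + 127 + k, so k = 237 − 235 = 2.
Check atomic number: 91 = 42 + 49 + 0 = 91. ✓

2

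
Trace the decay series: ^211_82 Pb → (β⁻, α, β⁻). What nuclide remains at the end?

Pb-207

Start: (A, Z) = (211, 82).
After β⁻: (211, 83).
After α: (207, 81).
After β⁻: (207, 82).
Z = 82 is lead.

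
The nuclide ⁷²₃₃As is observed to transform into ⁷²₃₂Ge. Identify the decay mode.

beta-plus decay or electron capture

ΔA = 72 − 72 = 0; ΔZ = 32 − 33 = -1.
A is unchanged and Z drops by 1 — a proton has become a neutron (β⁺ emission or electron capture).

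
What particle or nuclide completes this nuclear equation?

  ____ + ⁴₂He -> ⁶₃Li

Conserve mass number: A + 4 = 6, so A = 2.
Conserve atomic number: Z + 2 = 3, so Z = 1.
A = 2 and Z = 1 is ²₁H — a deuteron.

deuteron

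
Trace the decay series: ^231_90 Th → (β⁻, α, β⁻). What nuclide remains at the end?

Start: (A, Z) = (231, 90).
After β⁻: (231, 91).
After α: (227, 89).
After β⁻: (227, 90).
Z = 90 is thorium.

Th-227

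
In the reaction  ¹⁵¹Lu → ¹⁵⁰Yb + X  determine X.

Conserve mass number: 151 = 150 + A, so A = 1.
Conserve atomic number: 71 = 70 + Z, so Z = 1.
A = 1 and Z = 1 is ¹H — a proton.

proton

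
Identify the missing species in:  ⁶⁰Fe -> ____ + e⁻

Conserve mass number: 60 = A + 0, so A = 60.
Conserve atomic number: 26 = Z − 1, so Z = 27.
Z = 27 is cobalt, so the species is ⁶⁰Co.

Co-60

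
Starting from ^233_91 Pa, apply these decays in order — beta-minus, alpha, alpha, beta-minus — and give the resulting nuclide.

Start: (A, Z) = (233, 91).
After β⁻: (233, 92).
After α: (229, 90).
After α: (225, 88).
After β⁻: (225, 89).
Z = 89 is actinium.

Ac-225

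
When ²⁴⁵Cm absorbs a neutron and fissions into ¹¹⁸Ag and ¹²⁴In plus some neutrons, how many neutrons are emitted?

Conserve mass number: 246 = 118 + 124 + k, so k = 246 − 242 = 4.
Check atomic number: 96 = 47 + 49 + 0 = 96. ✓

4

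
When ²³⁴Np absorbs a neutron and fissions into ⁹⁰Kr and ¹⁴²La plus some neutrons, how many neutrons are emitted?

Conserve mass number: 235 = 90 + 142 + k, so k = 235 − 232 = 3.
Check atomic number: 93 = 36 + 57 + 0 = 93. ✓

3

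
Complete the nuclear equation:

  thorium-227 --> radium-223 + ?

Conserve mass number: 227 = 223 + A, so A = 4.
Conserve atomic number: 90 = 88 + Z, so Z = 2.
A = 4 and Z = 2 is helium-4 — an alpha particle.

alpha particle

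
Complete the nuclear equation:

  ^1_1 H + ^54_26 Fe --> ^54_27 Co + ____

Conserve mass number: 1 + 54 = 54 + A, so A = 1.
Conserve atomic number: 1 + 26 = 27 + Z, so Z = 0.
A = 1 and Z = 0 is ^1_0 n — a neutron.

neutron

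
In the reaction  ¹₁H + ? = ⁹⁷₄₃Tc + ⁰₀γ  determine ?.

Conserve mass number: 1 + A = 97 + 0, so A = 96.
Conserve atomic number: 1 + Z = 43 + 0, so Z = 42.
Z = 42 is molybdenum, so the species is ⁹⁶₄₂Mo.

Mo-96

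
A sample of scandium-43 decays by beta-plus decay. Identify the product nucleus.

Beta-plus decay: mass number changes by +0, atomic number by -1.
A: 43 = 43; Z: 21 − 1 = 20.
Z = 20 is calcium, so the daughter is calcium-43.

Ca-43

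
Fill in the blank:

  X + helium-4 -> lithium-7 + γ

triton

Conserve mass number: A + 4 = 7 + 0, so A = 3.
Conserve atomic number: Z + 2 = 3 + 0, so Z = 1.
A = 3 and Z = 1 is hydrogen-3 — a triton.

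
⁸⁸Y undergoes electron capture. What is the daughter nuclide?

Electron capture: mass number changes by +0, atomic number by -1.
A: 88 = 88; Z: 39 − 1 = 38.
Z = 38 is strontium, so the daughter is ⁸⁸Sr.

Sr-88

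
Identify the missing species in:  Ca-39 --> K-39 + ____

positron

Conserve mass number: 39 = 39 + A, so A = 0.
Conserve atomic number: 20 = 19 + Z, so Z = 1.
A = 0 and Z = 1 is e⁺ — a positron.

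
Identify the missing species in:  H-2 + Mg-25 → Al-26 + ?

neutron

Conserve mass number: 2 + 25 = 26 + A, so A = 1.
Conserve atomic number: 1 + 12 = 13 + Z, so Z = 0.
A = 1 and Z = 0 is n — a neutron.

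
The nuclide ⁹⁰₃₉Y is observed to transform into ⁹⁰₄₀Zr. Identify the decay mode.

beta-minus decay

ΔA = 90 − 90 = 0; ΔZ = 40 − 39 = +1.
A is unchanged and Z rises by 1 — a neutron has become a proton (β⁻ decay).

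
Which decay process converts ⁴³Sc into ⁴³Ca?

beta-plus decay or electron capture

ΔA = 43 − 43 = 0; ΔZ = 20 − 21 = -1.
A is unchanged and Z drops by 1 — a proton has become a neutron (β⁺ emission or electron capture).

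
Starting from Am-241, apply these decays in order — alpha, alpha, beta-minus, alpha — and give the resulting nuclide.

Start: (A, Z) = (241, 95).
After α: (237, 93).
After α: (233, 91).
After β⁻: (233, 92).
After α: (229, 90).
Z = 90 is thorium.

Th-229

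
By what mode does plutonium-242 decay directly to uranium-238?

alpha decay

ΔA = 238 − 242 = -4; ΔZ = 92 − 94 = -2.
A drops by 4 and Z drops by 2 — the signature of alpha emission.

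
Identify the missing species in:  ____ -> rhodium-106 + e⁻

Ru-106

Conserve mass number: A = 106 + 0, so A = 106.
Conserve atomic number: Z = 45 − 1, so Z = 44.
Z = 44 is ruthenium, so the species is ruthenium-106.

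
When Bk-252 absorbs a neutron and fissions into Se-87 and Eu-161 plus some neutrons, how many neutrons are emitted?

5

Conserve mass number: 253 = 87 + 161 + k, so k = 253 − 248 = 5.
Check atomic number: 97 = 34 + 63 + 0 = 97. ✓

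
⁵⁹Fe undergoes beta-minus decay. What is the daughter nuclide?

Co-59

Beta-minus decay: mass number changes by +0, atomic number by +1.
A: 59 = 59; Z: 26 + 1 = 27.
Z = 27 is cobalt, so the daughter is ⁵⁹Co.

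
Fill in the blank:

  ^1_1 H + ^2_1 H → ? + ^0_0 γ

He-3

Conserve mass number: 1 + 2 = A + 0, so A = 3.
Conserve atomic number: 1 + 1 = Z + 0, so Z = 2.
Z = 2 is helium, so the species is ^3_2 He.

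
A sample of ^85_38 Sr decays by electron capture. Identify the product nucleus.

Rb-85

Electron capture: mass number changes by +0, atomic number by -1.
A: 85 = 85; Z: 38 − 1 = 37.
Z = 37 is rubidium, so the daughter is ^85_37 Rb.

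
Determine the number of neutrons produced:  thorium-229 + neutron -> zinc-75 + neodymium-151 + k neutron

Conserve mass number: 230 = 75 + 151 + k, so k = 230 − 226 = 4.
Check atomic number: 90 = 30 + 60 + 0 = 90. ✓

4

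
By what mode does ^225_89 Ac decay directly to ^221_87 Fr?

alpha decay

ΔA = 221 − 225 = -4; ΔZ = 87 − 89 = -2.
A drops by 4 and Z drops by 2 — the signature of alpha emission.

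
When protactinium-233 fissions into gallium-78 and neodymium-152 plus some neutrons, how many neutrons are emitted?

Conserve mass number: 233 = 78 + 152 + k, so k = 233 − 230 = 3.
Check atomic number: 91 = 31 + 60 + 0 = 91. ✓

3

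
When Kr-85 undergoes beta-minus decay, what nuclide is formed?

Beta-minus decay: mass number changes by +0, atomic number by +1.
A: 85 = 85; Z: 36 + 1 = 37.
Z = 37 is rubidium, so the daughter is Rb-85.

Rb-85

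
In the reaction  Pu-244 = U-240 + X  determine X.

alpha particle

Conserve mass number: 244 = 240 + A, so A = 4.
Conserve atomic number: 94 = 92 + Z, so Z = 2.
A = 4 and Z = 2 is He-4 — an alpha particle.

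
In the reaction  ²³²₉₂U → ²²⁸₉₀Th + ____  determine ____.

Conserve mass number: 232 = 228 + A, so A = 4.
Conserve atomic number: 92 = 90 + Z, so Z = 2.
A = 4 and Z = 2 is ⁴₂He — an alpha particle.

alpha particle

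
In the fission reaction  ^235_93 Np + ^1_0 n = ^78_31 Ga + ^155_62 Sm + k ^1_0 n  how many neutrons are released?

Conserve mass number: 236 = 78 + 155 + k, so k = 236 − 233 = 3.
Check atomic number: 93 = 31 + 62 + 0 = 93. ✓

3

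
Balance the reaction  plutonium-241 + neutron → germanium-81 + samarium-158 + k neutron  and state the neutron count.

3

Conserve mass number: 242 = 81 + 158 + k, so k = 242 − 239 = 3.
Check atomic number: 94 = 32 + 62 + 0 = 94. ✓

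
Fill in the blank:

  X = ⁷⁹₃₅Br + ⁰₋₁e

Conserve mass number: A = 79 + 0, so A = 79.
Conserve atomic number: Z = 35 − 1, so Z = 34.
Z = 34 is selenium, so the species is ⁷⁹₃₄Se.

Se-79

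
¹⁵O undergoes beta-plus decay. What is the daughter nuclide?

Beta-plus decay: mass number changes by +0, atomic number by -1.
A: 15 = 15; Z: 8 − 1 = 7.
Z = 7 is nitrogen, so the daughter is ¹⁵N.

N-15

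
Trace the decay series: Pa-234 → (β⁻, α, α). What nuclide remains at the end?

Start: (A, Z) = (234, 91).
After β⁻: (234, 92).
After α: (230, 90).
After α: (226, 88).
Z = 88 is radium.

Ra-226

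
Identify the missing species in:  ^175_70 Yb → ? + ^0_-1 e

Conserve mass number: 175 = A + 0, so A = 175.
Conserve atomic number: 70 = Z − 1, so Z = 71.
Z = 71 is lutetium, so the species is ^175_71 Lu.

Lu-175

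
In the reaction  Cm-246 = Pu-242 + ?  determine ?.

alpha particle

Conserve mass number: 246 = 242 + A, so A = 4.
Conserve atomic number: 96 = 94 + Z, so Z = 2.
A = 4 and Z = 2 is He-4 — an alpha particle.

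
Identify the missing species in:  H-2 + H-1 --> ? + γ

Conserve mass number: 2 + 1 = A + 0, so A = 3.
Conserve atomic number: 1 + 1 = Z + 0, so Z = 2.
Z = 2 is helium, so the species is He-3.

He-3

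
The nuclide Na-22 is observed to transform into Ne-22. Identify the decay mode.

beta-plus decay or electron capture

ΔA = 22 − 22 = 0; ΔZ = 10 − 11 = -1.
A is unchanged and Z drops by 1 — a proton has become a neutron (β⁺ emission or electron capture).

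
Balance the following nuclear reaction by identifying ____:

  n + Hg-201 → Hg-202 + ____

Conserve mass number: 1 + 201 = 202 + A, so A = 0.
Conserve atomic number: 0 + 80 = 80 + Z, so Z = 0.
A = 0 and Z = 0 is γ — a gamma ray.

gamma ray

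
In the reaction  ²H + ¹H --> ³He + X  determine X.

Conserve mass number: 2 + 1 = 3 + A, so A = 0.
Conserve atomic number: 1 + 1 = 2 + Z, so Z = 0.
A = 0 and Z = 0 is γ — a gamma ray.

gamma ray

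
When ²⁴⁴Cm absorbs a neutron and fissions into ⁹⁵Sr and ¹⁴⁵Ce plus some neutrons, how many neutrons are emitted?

Conserve mass number: 245 = 95 + 145 + k, so k = 245 − 240 = 5.
Check atomic number: 96 = 38 + 58 + 0 = 96. ✓

5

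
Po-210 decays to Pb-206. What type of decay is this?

alpha decay

ΔA = 206 − 210 = -4; ΔZ = 82 − 84 = -2.
A drops by 4 and Z drops by 2 — the signature of alpha emission.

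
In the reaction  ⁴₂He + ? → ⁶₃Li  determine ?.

Conserve mass number: 4 + A = 6, so A = 2.
Conserve atomic number: 2 + Z = 3, so Z = 1.
A = 2 and Z = 1 is ²₁H — a deuteron.

deuteron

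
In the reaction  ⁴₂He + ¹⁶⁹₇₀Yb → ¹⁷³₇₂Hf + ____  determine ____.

gamma ray

Conserve mass number: 4 + 169 = 173 + A, so A = 0.
Conserve atomic number: 2 + 70 = 72 + Z, so Z = 0.
A = 0 and Z = 0 is ⁰₀γ — a gamma ray.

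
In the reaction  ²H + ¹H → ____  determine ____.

Conserve mass number: 2 + 1 = A, so A = 3.
Conserve atomic number: 1 + 1 = Z, so Z = 2.
Z = 2 is helium, so the species is ³He.

He-3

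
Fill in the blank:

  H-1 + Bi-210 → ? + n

Po-210

Conserve mass number: 1 + 210 = A + 1, so A = 210.
Conserve atomic number: 1 + 83 = Z + 0, so Z = 84.
Z = 84 is polonium, so the species is Po-210.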